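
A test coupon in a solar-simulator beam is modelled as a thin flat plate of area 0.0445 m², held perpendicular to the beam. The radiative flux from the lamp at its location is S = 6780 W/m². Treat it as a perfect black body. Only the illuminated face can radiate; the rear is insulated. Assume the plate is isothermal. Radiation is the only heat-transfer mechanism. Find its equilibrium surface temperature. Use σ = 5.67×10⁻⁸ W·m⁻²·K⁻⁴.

T ≈ 588 K

At equilibrium, absorbed power = emitted power.
Absorbing cross-section = A = 0.04450 m²; emitting surface = A = 0.04450 m² (ratio 1).
S·A_cross = εσ·A_surf·T⁴  ⇒  T⁴ = S/(1σ).
T⁴ = 1.00·6780/(1·5.67×10⁻⁸) = 1.196×10¹¹ K⁴.
T = (1.196×10¹¹)^(1/4).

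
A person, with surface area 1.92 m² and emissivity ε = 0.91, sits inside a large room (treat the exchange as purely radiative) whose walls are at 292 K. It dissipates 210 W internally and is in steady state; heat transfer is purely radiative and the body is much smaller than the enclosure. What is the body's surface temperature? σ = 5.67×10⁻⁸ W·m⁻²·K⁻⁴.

For a small grey body in a large enclosure, net radiated power = εσA(T⁴ − T_w⁴).
Steady state: P = εσA(T⁴ − T_w⁴) with A = 1.92 m².
T⁴ = P/(εσA) + T_w⁴ = 210/(0.91·5.67×10⁻⁸·1.920) + (292)⁴
    = 2.120×10⁹ + 7.270×10⁹ = 9.390×10⁹ K⁴.

T ≈ 311 K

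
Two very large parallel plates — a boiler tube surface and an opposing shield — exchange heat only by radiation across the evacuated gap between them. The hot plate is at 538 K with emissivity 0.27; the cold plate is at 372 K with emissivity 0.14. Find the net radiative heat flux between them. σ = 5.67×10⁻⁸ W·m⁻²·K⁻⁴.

For two infinite grey parallel plates, q = σ(T₁⁴ − T₂⁴)/(1/ε₁ + 1/ε₂ − 1).
T₁⁴ − T₂⁴ = 8.378×10¹⁰ − 1.915×10¹⁰ = 6.463×10¹⁰ K⁴.
1/ε₁ + 1/ε₂ − 1 = 3.704 + 7.143 − 1 = 9.847.
q = 5.67×10⁻⁸ × 6.463×10¹⁰ / 9.847.

q ≈ 372 W/m²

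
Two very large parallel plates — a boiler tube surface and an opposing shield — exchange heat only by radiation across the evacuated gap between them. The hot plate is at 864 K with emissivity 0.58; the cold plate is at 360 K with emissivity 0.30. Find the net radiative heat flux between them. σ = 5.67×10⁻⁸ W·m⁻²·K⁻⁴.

q ≈ 7550 W/m²

For two infinite grey parallel plates, q = σ(T₁⁴ − T₂⁴)/(1/ε₁ + 1/ε₂ − 1).
T₁⁴ − T₂⁴ = 5.573×10¹¹ − 1.680×10¹⁰ = 5.405×10¹¹ K⁴.
1/ε₁ + 1/ε₂ − 1 = 1.724 + 3.333 − 1 = 4.057.
q = 5.67×10⁻⁸ × 5.405×10¹¹ / 4.057.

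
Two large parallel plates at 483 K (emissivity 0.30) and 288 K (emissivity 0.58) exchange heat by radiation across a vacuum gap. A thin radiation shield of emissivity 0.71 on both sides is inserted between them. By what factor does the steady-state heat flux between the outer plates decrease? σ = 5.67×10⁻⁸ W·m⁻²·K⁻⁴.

factor ≈ 1.45

Without shield: q₀ = σΔ(T⁴)/(1/ε₁+1/ε₂−1) with denominator 4.057.
With shield the two gaps are in series; the resistances add: (1/ε₁+1/ε_s−1)+(1/ε_s+1/ε₂−1) = 3.742+2.133 = 5.874.
Heat-flux ratio q₀/q = 5.874/4.057.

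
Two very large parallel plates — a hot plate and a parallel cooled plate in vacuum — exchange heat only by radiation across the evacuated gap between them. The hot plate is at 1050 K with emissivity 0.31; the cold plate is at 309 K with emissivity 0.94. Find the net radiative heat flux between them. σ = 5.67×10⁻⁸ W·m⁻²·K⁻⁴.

For two infinite grey parallel plates, q = σ(T₁⁴ − T₂⁴)/(1/ε₁ + 1/ε₂ − 1).
T₁⁴ − T₂⁴ = 1.216×10¹² − 9.117×10⁹ = 1.206×10¹² K⁴.
1/ε₁ + 1/ε₂ − 1 = 3.226 + 1.064 − 1 = 3.290.
q = 5.67×10⁻⁸ × 1.206×10¹² / 3.290.

q ≈ 20800 W/m²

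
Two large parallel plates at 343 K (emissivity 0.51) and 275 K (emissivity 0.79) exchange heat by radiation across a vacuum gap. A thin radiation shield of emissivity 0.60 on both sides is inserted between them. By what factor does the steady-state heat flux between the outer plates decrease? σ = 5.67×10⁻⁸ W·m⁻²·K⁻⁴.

Without shield: q₀ = σΔ(T⁴)/(1/ε₁+1/ε₂−1) with denominator 2.227.
With shield the two gaps are in series; the resistances add: (1/ε₁+1/ε_s−1)+(1/ε_s+1/ε₂−1) = 2.627+1.932 = 4.560.
Heat-flux ratio q₀/q = 4.560/2.227.

factor ≈ 2.05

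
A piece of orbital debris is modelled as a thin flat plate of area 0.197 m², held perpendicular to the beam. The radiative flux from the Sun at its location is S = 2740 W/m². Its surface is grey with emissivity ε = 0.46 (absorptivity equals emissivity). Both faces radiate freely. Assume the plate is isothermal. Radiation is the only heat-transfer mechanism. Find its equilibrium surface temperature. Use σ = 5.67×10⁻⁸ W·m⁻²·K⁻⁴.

At equilibrium, absorbed power = emitted power.
Absorbing cross-section = A = 0.1970 m²; emitting surface = 2A = 0.3940 m² (ratio 2).
εS·A_cross = εσ·A_surf·T⁴  ⇒  T⁴ = S/(2σ)   (ε cancels).
T⁴ = 2740/(2·5.67×10⁻⁸) = 2.416×10¹⁰ K⁴.
T = (2.416×10¹⁰)^(1/4).

T ≈ 394 K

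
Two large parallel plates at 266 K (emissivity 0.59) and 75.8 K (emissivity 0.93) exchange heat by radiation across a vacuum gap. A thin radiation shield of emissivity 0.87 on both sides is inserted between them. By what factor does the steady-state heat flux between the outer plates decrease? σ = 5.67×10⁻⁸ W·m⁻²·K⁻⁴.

factor ≈ 1.73

Without shield: q₀ = σΔ(T⁴)/(1/ε₁+1/ε₂−1) with denominator 1.770.
With shield the two gaps are in series; the resistances add: (1/ε₁+1/ε_s−1)+(1/ε_s+1/ε₂−1) = 1.844+1.225 = 3.069.
Heat-flux ratio q₀/q = 3.069/1.770.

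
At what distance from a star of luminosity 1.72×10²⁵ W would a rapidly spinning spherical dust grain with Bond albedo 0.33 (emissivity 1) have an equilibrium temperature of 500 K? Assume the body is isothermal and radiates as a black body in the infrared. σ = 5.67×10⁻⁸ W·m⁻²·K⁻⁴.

d ≈ 8.04×10⁹ m

For an isothermal black-emitting sphere, (1−a)S·πr² = σ·4πr²·T⁴ ⇒ S = 4σT⁴/(1−a).
S = 4·5.67×10⁻⁸·(500)⁴/0.670 = 21160 W/m².
Flux falls as S = L/(4πd²), so d = √(L/(4πS)) = √(1.72×10²⁵/(4π·21160)).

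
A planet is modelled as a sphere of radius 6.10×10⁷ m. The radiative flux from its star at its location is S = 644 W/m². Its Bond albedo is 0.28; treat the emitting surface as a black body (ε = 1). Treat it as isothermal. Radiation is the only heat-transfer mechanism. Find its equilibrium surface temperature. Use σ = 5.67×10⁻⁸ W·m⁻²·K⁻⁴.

At equilibrium, absorbed power = emitted power.
Absorbing cross-section = πr² = 1.169×10¹⁶ m²; emitting surface = 4πr² = 4.676×10¹⁶ m² (ratio 4).
(1−a)S·A_cross = εσ·A_surf·T⁴  ⇒  T⁴ = (1−a)S/(4σ).
T⁴ = 0.720·644/(4·5.67×10⁻⁸) = 2.044×10⁹ K⁴.
T = (2.044×10⁹)^(1/4).

T ≈ 213 K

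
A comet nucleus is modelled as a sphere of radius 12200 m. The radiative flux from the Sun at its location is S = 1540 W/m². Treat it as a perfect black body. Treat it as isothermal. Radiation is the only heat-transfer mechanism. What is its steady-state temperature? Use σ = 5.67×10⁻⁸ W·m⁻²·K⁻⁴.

At equilibrium, absorbed power = emitted power.
Absorbing cross-section = πr² = 4.676×10⁸ m²; emitting surface = 4πr² = 1.870×10⁹ m² (ratio 4).
S·A_cross = εσ·A_surf·T⁴  ⇒  T⁴ = S/(4σ).
T⁴ = 1.00·1540/(4·5.67×10⁻⁸) = 6.790×10⁹ K⁴.
T = (6.790×10⁹)^(1/4).

T ≈ 287 K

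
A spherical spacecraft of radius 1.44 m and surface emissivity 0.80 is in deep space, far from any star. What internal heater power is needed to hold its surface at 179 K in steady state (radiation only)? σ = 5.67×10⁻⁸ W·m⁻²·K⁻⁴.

P = εσ·4πr²·T⁴.
4πr² = 26.06 m²; T⁴ = 1.027×10⁹ K⁴.
P = 0.80·5.67×10⁻⁸·26.06·1.027×10⁹.

P ≈ 1210 W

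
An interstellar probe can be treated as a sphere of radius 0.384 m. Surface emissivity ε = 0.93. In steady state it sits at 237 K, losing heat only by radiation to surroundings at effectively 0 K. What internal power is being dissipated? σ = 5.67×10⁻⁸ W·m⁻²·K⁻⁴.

Steady state: P = εσA T⁴.
A = 4πr² = 1.853 m²; T⁴ = (237)⁴ = 3.155×10⁹ K⁴.
P = 0.93 × 5.67×10⁻⁸ × 1.853 × 3.155×10⁹.

P ≈ 308 W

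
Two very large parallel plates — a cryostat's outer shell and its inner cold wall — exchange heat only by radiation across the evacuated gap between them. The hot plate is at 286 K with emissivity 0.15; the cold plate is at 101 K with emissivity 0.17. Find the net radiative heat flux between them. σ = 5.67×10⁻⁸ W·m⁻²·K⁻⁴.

For two infinite grey parallel plates, q = σ(T₁⁴ − T₂⁴)/(1/ε₁ + 1/ε₂ − 1).
T₁⁴ − T₂⁴ = 6.691×10⁹ − 1.041×10⁸ = 6.587×10⁹ K⁴.
1/ε₁ + 1/ε₂ − 1 = 6.667 + 5.882 − 1 = 11.55.
q = 5.67×10⁻⁸ × 6.587×10⁹ / 11.55.

q ≈ 32.3 W/m²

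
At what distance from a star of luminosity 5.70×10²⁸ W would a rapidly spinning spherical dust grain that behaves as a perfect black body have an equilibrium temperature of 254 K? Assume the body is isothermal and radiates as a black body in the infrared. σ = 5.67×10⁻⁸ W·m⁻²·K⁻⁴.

For an isothermal black-emitting sphere, (1−a)S·πr² = σ·4πr²·T⁴ ⇒ S = 4σT⁴/(1−a).
S = 4·5.67×10⁻⁸·(254)⁴/1.00 = 944.0 W/m².
Flux falls as S = L/(4πd²), so d = √(L/(4πS)) = √(5.70×10²⁸/(4π·944.0)).

d ≈ 2.19×10¹² m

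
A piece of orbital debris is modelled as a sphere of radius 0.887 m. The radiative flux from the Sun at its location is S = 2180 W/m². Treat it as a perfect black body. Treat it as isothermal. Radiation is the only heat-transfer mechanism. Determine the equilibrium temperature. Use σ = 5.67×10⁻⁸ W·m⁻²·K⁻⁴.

T ≈ 313 K

At equilibrium, absorbed power = emitted power.
Absorbing cross-section = πr² = 2.472 m²; emitting surface = 4πr² = 9.887 m² (ratio 4).
S·A_cross = εσ·A_surf·T⁴  ⇒  T⁴ = S/(4σ).
T⁴ = 1.00·2180/(4·5.67×10⁻⁸) = 9.612×10⁹ K⁴.
T = (9.612×10⁹)^(1/4).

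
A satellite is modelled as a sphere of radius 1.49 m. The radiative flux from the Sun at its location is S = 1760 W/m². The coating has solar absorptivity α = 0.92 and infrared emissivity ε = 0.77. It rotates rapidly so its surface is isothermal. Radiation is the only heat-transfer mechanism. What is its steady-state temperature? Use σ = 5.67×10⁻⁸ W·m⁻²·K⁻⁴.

T ≈ 310 K

At equilibrium, absorbed power = emitted power.
Absorbing cross-section = πr² = 6.975 m²; emitting surface = 4πr² = 27.90 m² (ratio 4).
αS·A_cross = εσ·A_surf·T⁴  ⇒  T⁴ = αS/(ε·4σ).
T⁴ = 0.920·1760/(0.77·4·5.67×10⁻⁸) = 9.272×10⁹ K⁴.
T = (9.272×10⁹)^(1/4).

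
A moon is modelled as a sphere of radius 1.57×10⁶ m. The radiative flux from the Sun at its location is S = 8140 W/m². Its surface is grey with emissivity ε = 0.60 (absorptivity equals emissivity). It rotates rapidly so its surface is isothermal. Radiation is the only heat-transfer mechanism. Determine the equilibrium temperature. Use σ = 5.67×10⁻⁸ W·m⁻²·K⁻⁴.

T ≈ 435 K

At equilibrium, absorbed power = emitted power.
Absorbing cross-section = πr² = 7.744×10¹² m²; emitting surface = 4πr² = 3.097×10¹³ m² (ratio 4).
εS·A_cross = εσ·A_surf·T⁴  ⇒  T⁴ = S/(4σ)   (ε cancels).
T⁴ = 8140/(4·5.67×10⁻⁸) = 3.589×10¹⁰ K⁴.
T = (3.589×10¹⁰)^(1/4).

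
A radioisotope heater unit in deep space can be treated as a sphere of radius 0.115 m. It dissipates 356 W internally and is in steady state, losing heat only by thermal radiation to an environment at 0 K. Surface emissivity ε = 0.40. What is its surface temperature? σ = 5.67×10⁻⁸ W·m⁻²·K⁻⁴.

Steady state: internal power = radiated power, P = εσA T⁴.
Radiating area A = 4πr² = 0.1662 m².
T⁴ = P/(εσA) = 356/(0.40·5.67×10⁻⁸·0.1662) = 9.445×10¹⁰ K⁴.
T = (9.445×10¹⁰)^(1/4).

T ≈ 554 K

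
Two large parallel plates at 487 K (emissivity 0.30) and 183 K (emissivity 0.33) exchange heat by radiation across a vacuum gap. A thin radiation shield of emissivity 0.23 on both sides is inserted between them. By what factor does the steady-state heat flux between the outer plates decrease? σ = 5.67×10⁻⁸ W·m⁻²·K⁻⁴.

factor ≈ 2.43

Without shield: q₀ = σΔ(T⁴)/(1/ε₁+1/ε₂−1) with denominator 5.364.
With shield the two gaps are in series; the resistances add: (1/ε₁+1/ε_s−1)+(1/ε_s+1/ε₂−1) = 6.681+6.378 = 13.06.
Heat-flux ratio q₀/q = 13.06/5.364.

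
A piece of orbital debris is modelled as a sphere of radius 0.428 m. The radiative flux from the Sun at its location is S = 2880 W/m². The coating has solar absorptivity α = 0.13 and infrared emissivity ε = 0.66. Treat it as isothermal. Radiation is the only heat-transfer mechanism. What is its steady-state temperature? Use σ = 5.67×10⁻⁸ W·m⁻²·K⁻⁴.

T ≈ 224 K

At equilibrium, absorbed power = emitted power.
Absorbing cross-section = πr² = 0.5755 m²; emitting surface = 4πr² = 2.302 m² (ratio 4).
αS·A_cross = εσ·A_surf·T⁴  ⇒  T⁴ = αS/(ε·4σ).
T⁴ = 0.130·2880/(0.66·4·5.67×10⁻⁸) = 2.501×10⁹ K⁴.
T = (2.501×10⁹)^(1/4).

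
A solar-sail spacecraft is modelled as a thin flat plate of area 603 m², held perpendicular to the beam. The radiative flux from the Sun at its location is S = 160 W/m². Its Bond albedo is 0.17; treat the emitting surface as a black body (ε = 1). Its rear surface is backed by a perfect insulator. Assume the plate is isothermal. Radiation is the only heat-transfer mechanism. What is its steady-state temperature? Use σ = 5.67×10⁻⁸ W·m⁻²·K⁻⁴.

T ≈ 220 K

At equilibrium, absorbed power = emitted power.
Absorbing cross-section = A = 603.0 m²; emitting surface = A = 603.0 m² (ratio 1).
(1−a)S·A_cross = εσ·A_surf·T⁴  ⇒  T⁴ = (1−a)S/(1σ).
T⁴ = 0.830·160/(1·5.67×10⁻⁸) = 2.342×10⁹ K⁴.
T = (2.342×10⁹)^(1/4).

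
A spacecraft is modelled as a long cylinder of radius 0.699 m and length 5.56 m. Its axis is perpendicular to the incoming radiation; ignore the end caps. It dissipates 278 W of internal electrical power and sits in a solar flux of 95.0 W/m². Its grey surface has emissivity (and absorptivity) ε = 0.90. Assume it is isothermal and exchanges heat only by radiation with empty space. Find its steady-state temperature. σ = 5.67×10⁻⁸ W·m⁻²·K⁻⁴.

T ≈ 166 K

At steady state, absorbed solar power + internal power = radiated power.
Absorbed: α·S·A_cross = 0.90·95.0·7.773 = 664.6 W (cross-section 2rL).
Total input = 664.6 + 278 = 942.6 W.
Radiated: εσ·A_surf·T⁴ with A_surf = 2πrL = 24.42 m².
T⁴ = 942.6/(0.90·5.67×10⁻⁸·24.42) = 7.564×10⁸ K⁴.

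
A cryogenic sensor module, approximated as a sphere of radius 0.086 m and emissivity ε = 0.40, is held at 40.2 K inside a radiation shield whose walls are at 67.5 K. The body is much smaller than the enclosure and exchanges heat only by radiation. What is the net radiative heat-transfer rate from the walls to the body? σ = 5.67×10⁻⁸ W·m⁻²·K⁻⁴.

For a small grey body in a large enclosure: P_net = εσA(T_body⁴ − T_wall⁴).
A = 4πr² = 0.09294 m²; T_body⁴ − T_wall⁴ = 2.612×10⁶ − 2.076×10⁷ = -1.815×10⁷ K⁴.
|P_net| = 0.40·5.67×10⁻⁸·0.09294·1.815×10⁷.

P_net ≈ 0.0383 W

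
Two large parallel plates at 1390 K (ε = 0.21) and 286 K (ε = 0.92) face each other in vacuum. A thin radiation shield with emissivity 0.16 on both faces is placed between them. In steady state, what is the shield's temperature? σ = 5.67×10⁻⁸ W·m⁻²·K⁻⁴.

In steady state the net flux on the hot side equals that on the cold side.
σ(T₁⁴−T_s⁴)/D₁ = σ(T_s⁴−T₂⁴)/D₂, with D₁ = 1/ε₁+1/ε_s−1 = 10.01, D₂ = 1/ε_s+1/ε₂−1 = 6.337.
Solve for T_s⁴: T_s⁴ = (D₂·T₁⁴ + D₁·T₂⁴)/(D₁+D₂) = 1.451×10¹² K⁴.

T_s ≈ 1100 K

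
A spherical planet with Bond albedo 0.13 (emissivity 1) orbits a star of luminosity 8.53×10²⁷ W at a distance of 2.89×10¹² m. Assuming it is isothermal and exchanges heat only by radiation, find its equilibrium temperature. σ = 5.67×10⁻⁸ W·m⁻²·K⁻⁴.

T ≈ 133 K

First find the stellar flux at distance d: S = L/(4πd²) = 8.53×10²⁷/(4π·(2.89×10¹²)²) = 81.27 W/m².
For an isothermal sphere, absorbed (1−a)S·πr² = emitted σ·4πr²·T⁴, so T⁴ = (1−a)S/(4σ).
T⁴ = 0.870·81.27/(4·5.67×10⁻⁸) = 3.118×10⁸ K⁴.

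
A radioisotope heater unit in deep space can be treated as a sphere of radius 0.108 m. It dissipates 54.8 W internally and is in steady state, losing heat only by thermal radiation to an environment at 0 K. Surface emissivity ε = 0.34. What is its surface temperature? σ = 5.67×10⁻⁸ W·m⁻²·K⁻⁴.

Steady state: internal power = radiated power, P = εσA T⁴.
Radiating area A = 4πr² = 0.1466 m².
T⁴ = P/(εσA) = 54.8/(0.34·5.67×10⁻⁸·0.1466) = 1.939×10¹⁰ K⁴.
T = (1.939×10¹⁰)^(1/4).

T ≈ 373 K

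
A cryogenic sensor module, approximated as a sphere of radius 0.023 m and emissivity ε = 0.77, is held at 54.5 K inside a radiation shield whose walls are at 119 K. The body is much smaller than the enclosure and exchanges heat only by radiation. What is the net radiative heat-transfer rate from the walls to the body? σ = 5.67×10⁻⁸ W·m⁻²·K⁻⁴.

P_net ≈ 0.0556 W

For a small grey body in a large enclosure: P_net = εσA(T_body⁴ − T_wall⁴).
A = 4πr² = 0.006648 m²; T_body⁴ − T_wall⁴ = 8.822×10⁶ − 2.005×10⁸ = -1.917×10⁸ K⁴.
|P_net| = 0.77·5.67×10⁻⁸·0.006648·1.917×10⁸.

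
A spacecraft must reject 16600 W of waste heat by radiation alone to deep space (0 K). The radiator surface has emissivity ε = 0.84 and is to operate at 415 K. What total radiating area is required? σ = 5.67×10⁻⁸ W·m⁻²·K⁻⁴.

P = εσA T⁴ ⇒ A = P/(εσT⁴).
T⁴ = 2.966×10¹⁰ K⁴.
A = 16600/(0.84 × 5.67×10⁻⁸ × 2.966×10¹⁰).

A ≈ 11.8 m²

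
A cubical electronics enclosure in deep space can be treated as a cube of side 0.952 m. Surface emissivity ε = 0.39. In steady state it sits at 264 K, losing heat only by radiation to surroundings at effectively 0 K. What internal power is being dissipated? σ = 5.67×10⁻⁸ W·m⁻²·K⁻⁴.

Steady state: P = εσA T⁴.
A = 6L² = 5.438 m²; T⁴ = (264)⁴ = 4.858×10⁹ K⁴.
P = 0.39 × 5.67×10⁻⁸ × 5.438 × 4.858×10⁹.

P ≈ 584 W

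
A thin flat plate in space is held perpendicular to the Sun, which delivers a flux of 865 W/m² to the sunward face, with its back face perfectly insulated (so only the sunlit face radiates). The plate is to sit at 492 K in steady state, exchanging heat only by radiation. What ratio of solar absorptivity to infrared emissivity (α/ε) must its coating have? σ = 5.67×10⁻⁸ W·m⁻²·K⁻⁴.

Balance: αS·A = εσ·1A·T⁴ ⇒ α/ε = σT⁴/S.
α/ε = 5.67×10⁻⁸·(492)⁴/865 = 5.67×10⁻⁸·5.859×10¹⁰/865.

α/ε ≈ 3.84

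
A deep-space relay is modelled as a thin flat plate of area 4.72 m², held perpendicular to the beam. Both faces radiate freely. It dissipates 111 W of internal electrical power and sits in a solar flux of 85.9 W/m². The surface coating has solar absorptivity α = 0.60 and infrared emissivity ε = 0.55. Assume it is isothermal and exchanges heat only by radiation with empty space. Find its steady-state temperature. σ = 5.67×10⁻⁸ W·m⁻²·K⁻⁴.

At steady state, absorbed solar power + internal power = radiated power.
Absorbed: α·S·A_cross = 0.60·85.9·4.720 = 243.3 W (cross-section A).
Total input = 243.3 + 111 = 354.3 W.
Radiated: εσ·A_surf·T⁴ with A_surf = 2A = 9.440 m².
T⁴ = 354.3/(0.55·5.67×10⁻⁸·9.440) = 1.203×10⁹ K⁴.

T ≈ 186 K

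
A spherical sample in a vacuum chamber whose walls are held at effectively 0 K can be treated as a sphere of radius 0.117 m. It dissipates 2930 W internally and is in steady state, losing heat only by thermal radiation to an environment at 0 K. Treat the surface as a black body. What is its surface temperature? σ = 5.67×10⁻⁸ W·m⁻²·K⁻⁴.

T ≈ 740 K

Steady state: internal power = radiated power, P = εσA T⁴.
Radiating area A = 4πr² = 0.1720 m².
T⁴ = P/(εσA) = 2930/(1.0·5.67×10⁻⁸·0.1720) = 3.004×10¹¹ K⁴.
T = (3.004×10¹¹)^(1/4).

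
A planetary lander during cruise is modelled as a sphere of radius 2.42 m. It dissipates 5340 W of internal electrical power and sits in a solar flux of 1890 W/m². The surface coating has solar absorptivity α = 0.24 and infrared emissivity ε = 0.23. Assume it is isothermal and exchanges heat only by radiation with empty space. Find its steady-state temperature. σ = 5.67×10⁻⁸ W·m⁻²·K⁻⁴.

T ≈ 346 K

At steady state, absorbed solar power + internal power = radiated power.
Absorbed: α·S·A_cross = 0.24·1890·18.40 = 8346 W (cross-section πr²).
Total input = 8346 + 5340 = 13690 W.
Radiated: εσ·A_surf·T⁴ with A_surf = 4πr² = 73.59 m².
T⁴ = 13690/(0.23·5.67×10⁻⁸·73.59) = 1.426×10¹⁰ K⁴.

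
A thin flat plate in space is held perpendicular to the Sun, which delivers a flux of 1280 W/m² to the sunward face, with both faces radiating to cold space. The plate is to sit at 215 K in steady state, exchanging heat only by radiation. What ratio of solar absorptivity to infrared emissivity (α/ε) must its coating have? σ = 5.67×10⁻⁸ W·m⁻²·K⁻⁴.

α/ε ≈ 0.189

Balance: αS·A = εσ·2A·T⁴ ⇒ α/ε = 2σT⁴/S.
α/ε = 2·5.67×10⁻⁸·(215)⁴/1280 = 2·5.67×10⁻⁸·2.137×10⁹/1280.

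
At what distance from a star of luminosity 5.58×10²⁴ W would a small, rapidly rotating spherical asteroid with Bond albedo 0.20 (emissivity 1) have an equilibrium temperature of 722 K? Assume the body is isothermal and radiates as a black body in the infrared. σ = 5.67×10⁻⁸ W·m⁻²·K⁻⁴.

For an isothermal black-emitting sphere, (1−a)S·πr² = σ·4πr²·T⁴ ⇒ S = 4σT⁴/(1−a).
S = 4·5.67×10⁻⁸·(722)⁴/0.800 = 77040 W/m².
Flux falls as S = L/(4πd²), so d = √(L/(4πS)) = √(5.58×10²⁴/(4π·77040)).

d ≈ 2.40×10⁹ m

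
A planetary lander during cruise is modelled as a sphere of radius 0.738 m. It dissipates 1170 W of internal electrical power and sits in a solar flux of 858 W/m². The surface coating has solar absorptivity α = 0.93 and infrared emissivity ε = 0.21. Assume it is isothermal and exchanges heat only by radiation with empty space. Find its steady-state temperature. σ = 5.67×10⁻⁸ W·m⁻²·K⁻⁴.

T ≈ 420 K

At steady state, absorbed solar power + internal power = radiated power.
Absorbed: α·S·A_cross = 0.93·858·1.711 = 1365 W (cross-section πr²).
Total input = 1365 + 1170 = 2535 W.
Radiated: εσ·A_surf·T⁴ with A_surf = 4πr² = 6.844 m².
T⁴ = 2535/(0.21·5.67×10⁻⁸·6.844) = 3.111×10¹⁰ K⁴.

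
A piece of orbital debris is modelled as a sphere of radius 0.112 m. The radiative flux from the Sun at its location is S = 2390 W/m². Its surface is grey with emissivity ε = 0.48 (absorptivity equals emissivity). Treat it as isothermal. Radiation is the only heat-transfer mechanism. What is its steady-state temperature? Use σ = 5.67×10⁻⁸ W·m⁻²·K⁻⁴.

T ≈ 320 K

At equilibrium, absorbed power = emitted power.
Absorbing cross-section = πr² = 0.03941 m²; emitting surface = 4πr² = 0.1576 m² (ratio 4).
εS·A_cross = εσ·A_surf·T⁴  ⇒  T⁴ = S/(4σ)   (ε cancels).
T⁴ = 2390/(4·5.67×10⁻⁸) = 1.054×10¹⁰ K⁴.
T = (1.054×10¹⁰)^(1/4).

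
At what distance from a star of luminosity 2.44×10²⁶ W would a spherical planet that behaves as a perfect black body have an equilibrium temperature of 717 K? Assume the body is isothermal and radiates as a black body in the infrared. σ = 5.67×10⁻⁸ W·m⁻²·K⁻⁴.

For an isothermal black-emitting sphere, (1−a)S·πr² = σ·4πr²·T⁴ ⇒ S = 4σT⁴/(1−a).
S = 4·5.67×10⁻⁸·(717)⁴/1.00 = 59940 W/m².
Flux falls as S = L/(4πd²), so d = √(L/(4πS)) = √(2.44×10²⁶/(4π·59940)).

d ≈ 1.80×10¹⁰ m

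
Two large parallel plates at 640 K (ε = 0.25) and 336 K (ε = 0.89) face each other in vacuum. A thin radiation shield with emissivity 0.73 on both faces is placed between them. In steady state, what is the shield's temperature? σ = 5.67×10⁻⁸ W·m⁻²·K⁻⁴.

In steady state the net flux on the hot side equals that on the cold side.
σ(T₁⁴−T_s⁴)/D₁ = σ(T_s⁴−T₂⁴)/D₂, with D₁ = 1/ε₁+1/ε_s−1 = 4.370, D₂ = 1/ε_s+1/ε₂−1 = 1.493.
Solve for T_s⁴: T_s⁴ = (D₂·T₁⁴ + D₁·T₂⁴)/(D₁+D₂) = 5.223×10¹⁰ K⁴.

T_s ≈ 478 K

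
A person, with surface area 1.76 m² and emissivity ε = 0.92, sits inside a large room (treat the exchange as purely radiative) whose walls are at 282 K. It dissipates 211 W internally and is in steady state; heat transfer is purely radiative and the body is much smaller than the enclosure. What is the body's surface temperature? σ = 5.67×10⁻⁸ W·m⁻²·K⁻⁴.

T ≈ 305 K

For a small grey body in a large enclosure, net radiated power = εσA(T⁴ − T_w⁴).
Steady state: P = εσA(T⁴ − T_w⁴) with A = 1.76 m².
T⁴ = P/(εσA) + T_w⁴ = 211/(0.92·5.67×10⁻⁸·1.760) + (282)⁴
    = 2.298×10⁹ + 6.324×10⁹ = 8.622×10⁹ K⁴.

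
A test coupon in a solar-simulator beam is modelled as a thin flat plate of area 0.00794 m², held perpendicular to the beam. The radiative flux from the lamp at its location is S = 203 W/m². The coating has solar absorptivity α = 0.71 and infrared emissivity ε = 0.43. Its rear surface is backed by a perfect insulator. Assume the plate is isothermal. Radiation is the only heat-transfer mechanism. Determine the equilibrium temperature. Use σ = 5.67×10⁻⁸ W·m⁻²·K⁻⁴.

T ≈ 277 K

At equilibrium, absorbed power = emitted power.
Absorbing cross-section = A = 0.007940 m²; emitting surface = A = 0.007940 m² (ratio 1).
αS·A_cross = εσ·A_surf·T⁴  ⇒  T⁴ = αS/(ε·1σ).
T⁴ = 0.710·203/(0.43·1·5.67×10⁻⁸) = 5.912×10⁹ K⁴.
T = (5.912×10⁹)^(1/4).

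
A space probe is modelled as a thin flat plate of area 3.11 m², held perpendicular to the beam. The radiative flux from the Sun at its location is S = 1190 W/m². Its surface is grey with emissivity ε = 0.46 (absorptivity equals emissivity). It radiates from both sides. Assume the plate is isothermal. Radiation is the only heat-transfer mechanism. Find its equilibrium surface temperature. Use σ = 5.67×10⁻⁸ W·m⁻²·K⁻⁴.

At equilibrium, absorbed power = emitted power.
Absorbing cross-section = A = 3.110 m²; emitting surface = 2A = 6.220 m² (ratio 2).
εS·A_cross = εσ·A_surf·T⁴  ⇒  T⁴ = S/(2σ)   (ε cancels).
T⁴ = 1190/(2·5.67×10⁻⁸) = 1.049×10¹⁰ K⁴.
T = (1.049×10¹⁰)^(1/4).

T ≈ 320 K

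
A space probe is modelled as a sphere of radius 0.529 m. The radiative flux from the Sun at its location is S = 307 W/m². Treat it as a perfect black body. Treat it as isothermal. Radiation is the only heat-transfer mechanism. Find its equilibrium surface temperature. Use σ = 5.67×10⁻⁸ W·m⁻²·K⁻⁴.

At equilibrium, absorbed power = emitted power.
Absorbing cross-section = πr² = 0.8791 m²; emitting surface = 4πr² = 3.517 m² (ratio 4).
S·A_cross = εσ·A_surf·T⁴  ⇒  T⁴ = S/(4σ).
T⁴ = 1.00·307/(4·5.67×10⁻⁸) = 1.354×10⁹ K⁴.
T = (1.354×10⁹)^(1/4).

T ≈ 192 K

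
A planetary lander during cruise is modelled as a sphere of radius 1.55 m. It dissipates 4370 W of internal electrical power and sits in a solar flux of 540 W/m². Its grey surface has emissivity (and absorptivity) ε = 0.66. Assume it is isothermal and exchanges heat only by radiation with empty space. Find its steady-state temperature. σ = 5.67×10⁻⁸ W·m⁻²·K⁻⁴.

At steady state, absorbed solar power + internal power = radiated power.
Absorbed: α·S·A_cross = 0.66·540·7.548 = 2690 W (cross-section πr²).
Total input = 2690 + 4370 = 7060 W.
Radiated: εσ·A_surf·T⁴ with A_surf = 4πr² = 30.19 m².
T⁴ = 7060/(0.66·5.67×10⁻⁸·30.19) = 6.249×10⁹ K⁴.

T ≈ 281 K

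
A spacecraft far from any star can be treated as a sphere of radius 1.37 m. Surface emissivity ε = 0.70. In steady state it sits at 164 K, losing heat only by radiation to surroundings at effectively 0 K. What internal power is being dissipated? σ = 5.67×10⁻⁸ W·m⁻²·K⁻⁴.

Steady state: P = εσA T⁴.
A = 4πr² = 23.59 m²; T⁴ = (164)⁴ = 7.234×10⁸ K⁴.
P = 0.70 × 5.67×10⁻⁸ × 23.59 × 7.234×10⁸.

P ≈ 677 W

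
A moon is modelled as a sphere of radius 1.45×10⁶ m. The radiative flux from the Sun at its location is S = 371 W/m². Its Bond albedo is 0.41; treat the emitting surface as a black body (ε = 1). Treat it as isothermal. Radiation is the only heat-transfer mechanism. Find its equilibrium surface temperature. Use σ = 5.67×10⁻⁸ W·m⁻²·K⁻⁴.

At equilibrium, absorbed power = emitted power.
Absorbing cross-section = πr² = 6.605×10¹² m²; emitting surface = 4πr² = 2.642×10¹³ m² (ratio 4).
(1−a)S·A_cross = εσ·A_surf·T⁴  ⇒  T⁴ = (1−a)S/(4σ).
T⁴ = 0.590·371/(4·5.67×10⁻⁸) = 9.651×10⁸ K⁴.
T = (9.651×10⁸)^(1/4).

T ≈ 176 K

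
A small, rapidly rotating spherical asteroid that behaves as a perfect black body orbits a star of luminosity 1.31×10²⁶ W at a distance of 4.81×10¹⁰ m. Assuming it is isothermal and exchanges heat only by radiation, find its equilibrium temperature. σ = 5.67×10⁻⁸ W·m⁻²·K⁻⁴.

First find the stellar flux at distance d: S = L/(4πd²) = 1.31×10²⁶/(4π·(4.81×10¹⁰)²) = 4506 W/m².
For an isothermal sphere, absorbed (1−a)S·πr² = emitted σ·4πr²·T⁴, so T⁴ = (1−a)S/(4σ).
T⁴ = 1.00·4506/(4·5.67×10⁻⁸) = 1.987×10¹⁰ K⁴.

T ≈ 375 K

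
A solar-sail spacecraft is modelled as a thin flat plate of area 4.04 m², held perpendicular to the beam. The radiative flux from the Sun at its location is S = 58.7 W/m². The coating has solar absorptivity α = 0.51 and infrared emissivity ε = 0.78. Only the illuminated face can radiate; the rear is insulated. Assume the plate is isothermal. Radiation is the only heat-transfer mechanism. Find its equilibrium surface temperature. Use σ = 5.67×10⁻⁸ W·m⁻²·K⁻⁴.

T ≈ 161 K

At equilibrium, absorbed power = emitted power.
Absorbing cross-section = A = 4.040 m²; emitting surface = A = 4.040 m² (ratio 1).
αS·A_cross = εσ·A_surf·T⁴  ⇒  T⁴ = αS/(ε·1σ).
T⁴ = 0.510·58.7/(0.78·1·5.67×10⁻⁸) = 6.769×10⁸ K⁴.
T = (6.769×10⁸)^(1/4).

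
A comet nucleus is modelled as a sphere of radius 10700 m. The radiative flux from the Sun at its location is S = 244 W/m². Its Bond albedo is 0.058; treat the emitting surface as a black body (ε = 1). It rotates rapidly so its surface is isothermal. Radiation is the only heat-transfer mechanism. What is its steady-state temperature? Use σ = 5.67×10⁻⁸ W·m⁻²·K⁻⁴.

At equilibrium, absorbed power = emitted power.
Absorbing cross-section = πr² = 3.597×10⁸ m²; emitting surface = 4πr² = 1.439×10⁹ m² (ratio 4).
(1−a)S·A_cross = εσ·A_surf·T⁴  ⇒  T⁴ = (1−a)S/(4σ).
T⁴ = 0.942·244/(4·5.67×10⁻⁸) = 1.013×10⁹ K⁴.
T = (1.013×10⁹)^(1/4).

T ≈ 178 K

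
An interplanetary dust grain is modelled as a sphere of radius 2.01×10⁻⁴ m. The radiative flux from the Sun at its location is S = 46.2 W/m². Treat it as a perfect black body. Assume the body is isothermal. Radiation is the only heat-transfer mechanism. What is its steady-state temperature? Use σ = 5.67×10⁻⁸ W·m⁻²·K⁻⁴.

T ≈ 119 K

At equilibrium, absorbed power = emitted power.
Absorbing cross-section = πr² = 1.269×10⁻⁷ m²; emitting surface = 4πr² = 5.077×10⁻⁷ m² (ratio 4).
S·A_cross = εσ·A_surf·T⁴  ⇒  T⁴ = S/(4σ).
T⁴ = 1.00·46.2/(4·5.67×10⁻⁸) = 2.037×10⁸ K⁴.
T = (2.037×10⁸)^(1/4).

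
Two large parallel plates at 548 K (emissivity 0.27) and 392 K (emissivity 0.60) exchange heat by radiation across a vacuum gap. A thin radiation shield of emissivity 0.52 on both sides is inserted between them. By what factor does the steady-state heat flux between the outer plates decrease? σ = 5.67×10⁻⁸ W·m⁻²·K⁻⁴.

Without shield: q₀ = σΔ(T⁴)/(1/ε₁+1/ε₂−1) with denominator 4.370.
With shield the two gaps are in series; the resistances add: (1/ε₁+1/ε_s−1)+(1/ε_s+1/ε₂−1) = 4.627+2.590 = 7.217.
Heat-flux ratio q₀/q = 7.217/4.370.

factor ≈ 1.65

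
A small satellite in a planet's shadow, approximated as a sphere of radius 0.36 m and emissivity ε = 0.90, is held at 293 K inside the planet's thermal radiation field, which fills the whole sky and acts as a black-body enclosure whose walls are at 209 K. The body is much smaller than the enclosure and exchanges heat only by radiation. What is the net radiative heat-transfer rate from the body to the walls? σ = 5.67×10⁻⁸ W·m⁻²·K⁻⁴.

P_net ≈ 454 W

For a small grey body in a large enclosure: P_net = εσA(T_body⁴ − T_wall⁴).
A = 4πr² = 1.629 m²; T_body⁴ − T_wall⁴ = 7.370×10⁹ − 1.908×10⁹ = 5.462×10⁹ K⁴.
|P_net| = 0.90·5.67×10⁻⁸·1.629·5.462×10⁹.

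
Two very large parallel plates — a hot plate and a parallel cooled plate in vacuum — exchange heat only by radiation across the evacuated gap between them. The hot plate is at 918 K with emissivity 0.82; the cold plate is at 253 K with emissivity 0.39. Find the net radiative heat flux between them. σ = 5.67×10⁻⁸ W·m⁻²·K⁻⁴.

For two infinite grey parallel plates, q = σ(T₁⁴ − T₂⁴)/(1/ε₁ + 1/ε₂ − 1).
T₁⁴ − T₂⁴ = 7.102×10¹¹ − 4.097×10⁹ = 7.061×10¹¹ K⁴.
1/ε₁ + 1/ε₂ − 1 = 1.220 + 2.564 − 1 = 2.784.
q = 5.67×10⁻⁸ × 7.061×10¹¹ / 2.784.

q ≈ 14400 W/m²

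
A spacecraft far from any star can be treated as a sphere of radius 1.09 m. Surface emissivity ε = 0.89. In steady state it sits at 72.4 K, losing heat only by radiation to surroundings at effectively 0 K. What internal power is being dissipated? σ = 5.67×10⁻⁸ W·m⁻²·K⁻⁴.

P ≈ 20.7 W

Steady state: P = εσA T⁴.
A = 4πr² = 14.93 m²; T⁴ = (72.4)⁴ = 2.748×10⁷ K⁴.
P = 0.89 × 5.67×10⁻⁸ × 14.93 × 2.748×10⁷.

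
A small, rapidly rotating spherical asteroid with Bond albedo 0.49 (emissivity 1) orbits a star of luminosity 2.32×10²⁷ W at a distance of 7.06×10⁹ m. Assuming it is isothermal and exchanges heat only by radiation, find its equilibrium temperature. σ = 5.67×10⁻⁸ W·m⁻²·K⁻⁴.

First find the stellar flux at distance d: S = L/(4πd²) = 2.32×10²⁷/(4π·(7.06×10⁹)²) = 3.704×10⁶ W/m².
For an isothermal sphere, absorbed (1−a)S·πr² = emitted σ·4πr²·T⁴, so T⁴ = (1−a)S/(4σ).
T⁴ = 0.510·3.704×10⁶/(4·5.67×10⁻⁸) = 8.329×10¹² K⁴.

T ≈ 1700 K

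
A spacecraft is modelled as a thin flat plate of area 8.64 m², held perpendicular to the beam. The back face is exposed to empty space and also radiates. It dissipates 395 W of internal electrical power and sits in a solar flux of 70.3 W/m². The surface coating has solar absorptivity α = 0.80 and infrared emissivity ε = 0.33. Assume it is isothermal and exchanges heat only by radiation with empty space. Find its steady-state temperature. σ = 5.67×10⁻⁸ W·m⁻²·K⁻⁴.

T ≈ 228 K

At steady state, absorbed solar power + internal power = radiated power.
Absorbed: α·S·A_cross = 0.80·70.3·8.640 = 485.9 W (cross-section A).
Total input = 485.9 + 395 = 880.9 W.
Radiated: εσ·A_surf·T⁴ with A_surf = 2A = 17.28 m².
T⁴ = 880.9/(0.33·5.67×10⁻⁸·17.28) = 2.725×10⁹ K⁴.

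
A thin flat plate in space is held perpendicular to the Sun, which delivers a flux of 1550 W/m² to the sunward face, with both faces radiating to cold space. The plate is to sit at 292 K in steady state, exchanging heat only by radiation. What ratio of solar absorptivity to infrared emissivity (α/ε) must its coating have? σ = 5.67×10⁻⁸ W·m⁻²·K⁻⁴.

Balance: αS·A = εσ·2A·T⁴ ⇒ α/ε = 2σT⁴/S.
α/ε = 2·5.67×10⁻⁸·(292)⁴/1550 = 2·5.67×10⁻⁸·7.270×10⁹/1550.

α/ε ≈ 0.532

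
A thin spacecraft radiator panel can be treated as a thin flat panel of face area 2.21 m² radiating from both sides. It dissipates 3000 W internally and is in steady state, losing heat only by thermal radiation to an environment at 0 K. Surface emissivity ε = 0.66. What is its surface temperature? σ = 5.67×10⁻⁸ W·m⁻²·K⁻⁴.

T ≈ 367 K

Steady state: internal power = radiated power, P = εσA T⁴.
Radiating area A = 2·2.21 = 4.420 m².
T⁴ = P/(εσA) = 3000/(0.66·5.67×10⁻⁸·4.420) = 1.814×10¹⁰ K⁴.
T = (1.814×10¹⁰)^(1/4).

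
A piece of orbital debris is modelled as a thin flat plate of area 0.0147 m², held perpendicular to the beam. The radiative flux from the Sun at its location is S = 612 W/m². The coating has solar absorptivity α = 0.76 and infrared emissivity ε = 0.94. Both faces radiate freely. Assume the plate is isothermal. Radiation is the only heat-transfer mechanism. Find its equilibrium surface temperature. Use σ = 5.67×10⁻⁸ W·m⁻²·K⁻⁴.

T ≈ 257 K

At equilibrium, absorbed power = emitted power.
Absorbing cross-section = A = 0.01470 m²; emitting surface = 2A = 0.02940 m² (ratio 2).
αS·A_cross = εσ·A_surf·T⁴  ⇒  T⁴ = αS/(ε·2σ).
T⁴ = 0.760·612/(0.94·2·5.67×10⁻⁸) = 4.363×10⁹ K⁴.
T = (4.363×10⁹)^(1/4).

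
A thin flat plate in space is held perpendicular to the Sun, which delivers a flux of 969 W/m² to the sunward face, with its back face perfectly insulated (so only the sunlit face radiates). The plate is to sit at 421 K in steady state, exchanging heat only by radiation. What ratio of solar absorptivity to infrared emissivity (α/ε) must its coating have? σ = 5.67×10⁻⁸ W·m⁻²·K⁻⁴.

α/ε ≈ 1.84

Balance: αS·A = εσ·1A·T⁴ ⇒ α/ε = σT⁴/S.
α/ε = 5.67×10⁻⁸·(421)⁴/969 = 5.67×10⁻⁸·3.141×10¹⁰/969.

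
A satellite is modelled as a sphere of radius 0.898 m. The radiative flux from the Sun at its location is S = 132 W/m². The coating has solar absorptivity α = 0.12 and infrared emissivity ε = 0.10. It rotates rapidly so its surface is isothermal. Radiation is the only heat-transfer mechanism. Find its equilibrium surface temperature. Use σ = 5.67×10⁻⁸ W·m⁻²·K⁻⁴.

At equilibrium, absorbed power = emitted power.
Absorbing cross-section = πr² = 2.533 m²; emitting surface = 4πr² = 10.13 m² (ratio 4).
αS·A_cross = εσ·A_surf·T⁴  ⇒  T⁴ = αS/(ε·4σ).
T⁴ = 0.120·132/(0.10·4·5.67×10⁻⁸) = 6.984×10⁸ K⁴.
T = (6.984×10⁸)^(1/4).

T ≈ 163 K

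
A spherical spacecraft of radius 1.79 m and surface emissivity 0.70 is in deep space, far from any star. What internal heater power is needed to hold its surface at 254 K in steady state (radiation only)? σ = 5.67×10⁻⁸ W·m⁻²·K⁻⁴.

P ≈ 6650 W

P = εσ·4πr²·T⁴.
4πr² = 40.26 m²; T⁴ = 4.162×10⁹ K⁴.
P = 0.70·5.67×10⁻⁸·40.26·4.162×10⁹.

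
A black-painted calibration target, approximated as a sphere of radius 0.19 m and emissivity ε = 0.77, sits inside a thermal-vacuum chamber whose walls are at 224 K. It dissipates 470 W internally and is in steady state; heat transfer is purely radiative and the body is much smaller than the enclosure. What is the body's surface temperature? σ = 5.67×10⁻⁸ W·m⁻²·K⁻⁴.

For a small grey body in a large enclosure, net radiated power = εσA(T⁴ − T_w⁴).
Steady state: P = εσA(T⁴ − T_w⁴) with A = 4πr² = 0.4536 m².
T⁴ = P/(εσA) + T_w⁴ = 470/(0.77·5.67×10⁻⁸·0.4536) + (224)⁴
    = 2.373×10¹⁰ + 2.518×10⁹ = 2.625×10¹⁰ K⁴.

T ≈ 403 K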